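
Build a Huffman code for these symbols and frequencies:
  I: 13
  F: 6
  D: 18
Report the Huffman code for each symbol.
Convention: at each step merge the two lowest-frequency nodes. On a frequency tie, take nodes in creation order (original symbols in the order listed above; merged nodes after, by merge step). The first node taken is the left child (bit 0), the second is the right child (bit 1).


Huffman tree construction:
Step 1: Merge F(6) + I(13) = 19
Step 2: Merge D(18) + (F+I)(19) = 37
Read each symbol's code off the tree from the root (left child = 0, right child = 1).

Codes:
  I: 11 (length 2)
  F: 10 (length 2)
  D: 0 (length 1)
Average code length: 56/37 = 1.5135 bits/symbol


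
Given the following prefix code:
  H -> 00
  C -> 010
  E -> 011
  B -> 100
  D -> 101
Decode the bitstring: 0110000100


Decoding step by step:
Bits 011 -> E
Bits 00 -> H
Bits 00 -> H
Bits 100 -> B


Decoded message: EHHB


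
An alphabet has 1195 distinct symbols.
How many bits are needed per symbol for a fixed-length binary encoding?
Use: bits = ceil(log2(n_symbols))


log2(1195) = 10.2228
Bracket: 2^10 = 1024 < 1195 <= 2^11 = 2048
So ceil(log2(1195)) = 11

bits = ceil(log2(1195)) = ceil(10.2228) = 11 bits


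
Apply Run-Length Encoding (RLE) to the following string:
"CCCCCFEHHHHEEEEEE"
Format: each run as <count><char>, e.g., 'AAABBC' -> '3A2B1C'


Scanning runs left to right:
  i=0: run of 'C' x 5 -> '5C'
  i=5: run of 'F' x 1 -> '1F'
  i=6: run of 'E' x 1 -> '1E'
  i=7: run of 'H' x 4 -> '4H'
  i=11: run of 'E' x 6 -> '6E'

RLE = 5C1F1E4H6E


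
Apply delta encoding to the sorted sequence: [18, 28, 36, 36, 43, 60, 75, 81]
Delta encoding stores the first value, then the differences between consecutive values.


First value: 18
Deltas:
  28 - 18 = 10
  36 - 28 = 8
  36 - 36 = 0
  43 - 36 = 7
  60 - 43 = 17
  75 - 60 = 15
  81 - 75 = 6


Delta encoded: [18, 10, 8, 0, 7, 17, 15, 6]


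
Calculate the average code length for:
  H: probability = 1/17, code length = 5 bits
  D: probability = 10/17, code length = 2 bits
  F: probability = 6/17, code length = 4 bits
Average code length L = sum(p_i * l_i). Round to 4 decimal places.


Weighted contributions p_i * l_i:
  H: (1/17) * 5 = 5/17
  D: (10/17) * 2 = 20/17
  F: (6/17) * 4 = 24/17
Sum = (5 + 20 + 24)/17 = 49/17

L = 49/17 = 2.8824 bits/symbol


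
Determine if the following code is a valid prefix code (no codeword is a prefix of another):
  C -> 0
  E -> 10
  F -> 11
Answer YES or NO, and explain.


Checking each pair (does one codeword prefix another?):
  C='0' vs E='10': no prefix
  C='0' vs F='11': no prefix
  E='10' vs C='0': no prefix
  E='10' vs F='11': no prefix
  F='11' vs C='0': no prefix
  F='11' vs E='10': no prefix
No violation found over all pairs.

YES -- this is a valid prefix code. No codeword is a prefix of any other codeword.


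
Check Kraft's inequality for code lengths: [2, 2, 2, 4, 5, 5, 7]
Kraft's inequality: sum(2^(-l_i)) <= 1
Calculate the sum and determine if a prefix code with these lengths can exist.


Sum = 2^(-2) + 2^(-2) + 2^(-2) + 2^(-4) + 2^(-5) + 2^(-5) + 2^(-7)
    = 0.25 + 0.25 + 0.25 + 0.0625 + 0.03125 + 0.03125 + 0.0078125
    = 113/128 = 0.8828125
Since 0.8828125 <= 1, Kraft's inequality IS satisfied.
A prefix code with these lengths CAN exist.

Kraft sum = 0.8828125. Satisfied.


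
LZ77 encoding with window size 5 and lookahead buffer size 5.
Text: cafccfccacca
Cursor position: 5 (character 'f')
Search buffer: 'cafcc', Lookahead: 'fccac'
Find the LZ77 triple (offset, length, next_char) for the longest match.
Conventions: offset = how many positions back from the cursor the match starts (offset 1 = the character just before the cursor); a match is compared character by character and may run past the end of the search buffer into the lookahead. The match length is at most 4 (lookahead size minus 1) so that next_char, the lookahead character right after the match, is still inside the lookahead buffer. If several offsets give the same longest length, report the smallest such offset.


Try each offset into the search buffer:
  offset=1 (pos 4, char 'c'): match length 0
  offset=2 (pos 3, char 'c'): match length 0
  offset=3 (pos 2, char 'f'): match length 3
  offset=4 (pos 1, char 'a'): match length 0
  offset=5 (pos 0, char 'c'): match length 0
Longest match has length 3 at offset 3.
next_char = character at position 5 + 3 = 8 -> 'a'

Best match: offset=3, length=3 (matching 'fcc' starting at position 2)
LZ77 triple: (3, 3, 'a')


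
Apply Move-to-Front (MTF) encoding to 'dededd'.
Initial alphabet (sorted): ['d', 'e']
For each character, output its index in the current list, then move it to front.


MTF encoding:
'd': index 0 in ['d', 'e'] -> ['d', 'e']
'e': index 1 in ['d', 'e'] -> ['e', 'd']
'd': index 1 in ['e', 'd'] -> ['d', 'e']
'e': index 1 in ['d', 'e'] -> ['e', 'd']
'd': index 1 in ['e', 'd'] -> ['d', 'e']
'd': index 0 in ['d', 'e'] -> ['d', 'e']


Output: [0, 1, 1, 1, 1, 0]


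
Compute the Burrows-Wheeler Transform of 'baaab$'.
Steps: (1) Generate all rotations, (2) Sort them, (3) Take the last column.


Rotations (sorted):
  0: $baaab -> last char: b
  1: aaab$b -> last char: b
  2: aab$ba -> last char: a
  3: ab$baa -> last char: a
  4: b$baaa -> last char: a
  5: baaab$ -> last char: $


BWT = bbaaa$


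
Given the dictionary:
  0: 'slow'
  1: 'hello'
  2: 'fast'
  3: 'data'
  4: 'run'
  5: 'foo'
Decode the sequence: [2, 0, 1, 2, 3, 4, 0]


Look up each index in the dictionary:
  2 -> 'fast'
  0 -> 'slow'
  1 -> 'hello'
  2 -> 'fast'
  3 -> 'data'
  4 -> 'run'
  0 -> 'slow'

Decoded: "fast slow hello fast data run slow"


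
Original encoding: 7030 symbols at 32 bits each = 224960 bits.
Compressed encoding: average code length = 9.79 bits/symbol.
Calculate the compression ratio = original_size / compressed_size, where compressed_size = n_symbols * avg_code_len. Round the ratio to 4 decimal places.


original_size = n_symbols * orig_bits = 7030 * 32 = 224960 bits
compressed_size = n_symbols * avg_code_len = 7030 * 9.79 = 68823.7 bits
ratio = original_size / compressed_size = 224960 / 68823.7 = 3.2686

Compression ratio = 3.2686


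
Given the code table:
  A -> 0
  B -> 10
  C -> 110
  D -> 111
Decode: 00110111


Decoding:
0 -> A
0 -> A
110 -> C
111 -> D


Result: AACD


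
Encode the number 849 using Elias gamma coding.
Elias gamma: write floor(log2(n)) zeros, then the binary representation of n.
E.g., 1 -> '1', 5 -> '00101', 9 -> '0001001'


num_bits = floor(log2(849)) + 1 = 10
leading_zeros = num_bits - 1 = 9
binary(849) = 1101010001

Elias gamma(849) = '000000000' + '1101010001' = 0000000001101010001 (19 bits)


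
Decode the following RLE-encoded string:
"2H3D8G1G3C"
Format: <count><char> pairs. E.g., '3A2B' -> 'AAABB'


Expanding each <count><char> pair:
  2H -> 'HH'
  3D -> 'DDD'
  8G -> 'GGGGGGGG'
  1G -> 'G'
  3C -> 'CCC'

Decoded = HHDDDGGGGGGGGGCCC


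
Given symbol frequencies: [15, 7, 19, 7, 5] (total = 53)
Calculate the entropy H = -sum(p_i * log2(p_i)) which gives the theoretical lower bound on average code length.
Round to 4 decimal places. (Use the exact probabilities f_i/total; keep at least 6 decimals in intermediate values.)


Per-symbol terms -p_i * log2(p_i) with p_i = f_i/53:
  p = 15/53 = 0.283019: log2(p) = -1.821030, -p*log2(p) = 0.515386
  p = 7/53 = 0.132075: log2(p) = -2.920566, -p*log2(p) = 0.385735
  p = 19/53 = 0.358491: log2(p) = -1.479993, -p*log2(p) = 0.530564
  p = 7/53 = 0.132075: log2(p) = -2.920566, -p*log2(p) = 0.385735
  p = 5/53 = 0.094340: log2(p) = -3.405992, -p*log2(p) = 0.321320
H = 0.515386 + 0.385735 + 0.530564 + 0.385735 + 0.321320 = 2.138740

H = 2.1387 bits/symbol


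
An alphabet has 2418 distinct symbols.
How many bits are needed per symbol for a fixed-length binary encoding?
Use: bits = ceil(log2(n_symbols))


log2(2418) = 11.2396
Bracket: 2^11 = 2048 < 2418 <= 2^12 = 4096
So ceil(log2(2418)) = 12

bits = ceil(log2(2418)) = ceil(11.2396) = 12 bits


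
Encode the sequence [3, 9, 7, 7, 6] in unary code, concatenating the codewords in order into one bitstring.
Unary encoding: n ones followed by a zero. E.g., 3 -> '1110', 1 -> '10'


Encode each number as n ones followed by a terminating 0:
  3 -> 1110 (4 bits)
  9 -> 1111111110 (10 bits)
  7 -> 11111110 (8 bits)
  7 -> 11111110 (8 bits)
  6 -> 1111110 (7 bits)
Total length = 4 + 10 + 8 + 8 + 7 = 37 bits.

Unary([3, 9, 7, 7, 6]) = 1110111111111011111110111111101111110 (37 bits)


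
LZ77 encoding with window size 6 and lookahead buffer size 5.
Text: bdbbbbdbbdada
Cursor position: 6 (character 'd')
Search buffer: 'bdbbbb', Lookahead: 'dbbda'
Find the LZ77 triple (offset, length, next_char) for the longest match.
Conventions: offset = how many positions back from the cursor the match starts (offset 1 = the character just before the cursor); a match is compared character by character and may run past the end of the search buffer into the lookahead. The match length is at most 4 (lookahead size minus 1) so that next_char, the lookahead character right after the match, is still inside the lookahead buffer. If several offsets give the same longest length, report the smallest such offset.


Try each offset into the search buffer:
  offset=1 (pos 5, char 'b'): match length 0
  offset=2 (pos 4, char 'b'): match length 0
  offset=3 (pos 3, char 'b'): match length 0
  offset=4 (pos 2, char 'b'): match length 0
  offset=5 (pos 1, char 'd'): match length 3
  offset=6 (pos 0, char 'b'): match length 0
Longest match has length 3 at offset 5.
next_char = character at position 6 + 3 = 9 -> 'd'

Best match: offset=5, length=3 (matching 'dbb' starting at position 1)
LZ77 triple: (5, 3, 'd')


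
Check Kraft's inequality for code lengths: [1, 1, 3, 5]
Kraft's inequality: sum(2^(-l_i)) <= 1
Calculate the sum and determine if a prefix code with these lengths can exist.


Sum = 2^(-1) + 2^(-1) + 2^(-3) + 2^(-5)
    = 0.5 + 0.5 + 0.125 + 0.03125
    = 37/32 = 1.15625
Since 1.15625 > 1, Kraft's inequality is NOT satisfied.
A prefix code with these lengths CANNOT exist.

Kraft sum = 1.15625. Not satisfied.


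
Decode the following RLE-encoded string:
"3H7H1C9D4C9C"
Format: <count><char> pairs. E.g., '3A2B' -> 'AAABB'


Expanding each <count><char> pair:
  3H -> 'HHH'
  7H -> 'HHHHHHH'
  1C -> 'C'
  9D -> 'DDDDDDDDD'
  4C -> 'CCCC'
  9C -> 'CCCCCCCCC'

Decoded = HHHHHHHHHHCDDDDDDDDDCCCCCCCCCCCCC


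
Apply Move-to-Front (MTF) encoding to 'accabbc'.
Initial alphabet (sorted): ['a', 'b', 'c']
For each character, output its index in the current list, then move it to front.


MTF encoding:
'a': index 0 in ['a', 'b', 'c'] -> ['a', 'b', 'c']
'c': index 2 in ['a', 'b', 'c'] -> ['c', 'a', 'b']
'c': index 0 in ['c', 'a', 'b'] -> ['c', 'a', 'b']
'a': index 1 in ['c', 'a', 'b'] -> ['a', 'c', 'b']
'b': index 2 in ['a', 'c', 'b'] -> ['b', 'a', 'c']
'b': index 0 in ['b', 'a', 'c'] -> ['b', 'a', 'c']
'c': index 2 in ['b', 'a', 'c'] -> ['c', 'b', 'a']


Output: [0, 2, 0, 1, 2, 0, 2]


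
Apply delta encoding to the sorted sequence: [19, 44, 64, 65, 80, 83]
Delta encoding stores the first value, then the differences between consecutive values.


First value: 19
Deltas:
  44 - 19 = 25
  64 - 44 = 20
  65 - 64 = 1
  80 - 65 = 15
  83 - 80 = 3


Delta encoded: [19, 25, 20, 1, 15, 3]


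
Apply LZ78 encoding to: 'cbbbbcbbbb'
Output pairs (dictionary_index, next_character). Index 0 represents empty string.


LZ78 encoding steps:
Dictionary: {0: ''}
Step 1: w='' (idx 0), next='c' -> output (0, 'c'), add 'c' as idx 1
Step 2: w='' (idx 0), next='b' -> output (0, 'b'), add 'b' as idx 2
Step 3: w='b' (idx 2), next='b' -> output (2, 'b'), add 'bb' as idx 3
Step 4: w='b' (idx 2), next='c' -> output (2, 'c'), add 'bc' as idx 4
Step 5: w='bb' (idx 3), next='b' -> output (3, 'b'), add 'bbb' as idx 5
Step 6: w='b' (idx 2), end of input -> output (2, '')


Encoded: [(0, 'c'), (0, 'b'), (2, 'b'), (2, 'c'), (3, 'b'), (2, '')]


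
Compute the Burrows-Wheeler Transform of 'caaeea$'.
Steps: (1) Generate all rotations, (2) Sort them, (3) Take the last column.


Rotations (sorted):
  0: $caaeea -> last char: a
  1: a$caaee -> last char: e
  2: aaeea$c -> last char: c
  3: aeea$ca -> last char: a
  4: caaeea$ -> last char: $
  5: ea$caae -> last char: e
  6: eea$caa -> last char: a


BWT = aeca$ea


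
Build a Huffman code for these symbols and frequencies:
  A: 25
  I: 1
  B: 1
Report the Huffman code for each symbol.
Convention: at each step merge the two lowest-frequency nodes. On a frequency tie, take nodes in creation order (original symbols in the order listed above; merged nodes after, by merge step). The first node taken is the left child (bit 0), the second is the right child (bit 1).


Huffman tree construction:
Step 1: Merge I(1) + B(1) = 2
Step 2: Merge (I+B)(2) + A(25) = 27
Read each symbol's code off the tree from the root (left child = 0, right child = 1).

Codes:
  A: 1 (length 1)
  I: 00 (length 2)
  B: 01 (length 2)
Average code length: 29/27 = 1.0741 bits/symbol


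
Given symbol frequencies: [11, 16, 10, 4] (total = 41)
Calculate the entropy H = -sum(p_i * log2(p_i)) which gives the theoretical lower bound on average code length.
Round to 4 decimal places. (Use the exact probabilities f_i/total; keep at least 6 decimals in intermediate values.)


Per-symbol terms -p_i * log2(p_i) with p_i = f_i/41:
  p = 11/41 = 0.268293: log2(p) = -1.898120, -p*log2(p) = 0.509252
  p = 16/41 = 0.390244: log2(p) = -1.357552, -p*log2(p) = 0.529776
  p = 10/41 = 0.243902: log2(p) = -2.035624, -p*log2(p) = 0.496494
  p = 4/41 = 0.097561: log2(p) = -3.357552, -p*log2(p) = 0.327566
H = 0.509252 + 0.529776 + 0.496494 + 0.327566 = 1.863088

H = 1.8631 bits/symbol


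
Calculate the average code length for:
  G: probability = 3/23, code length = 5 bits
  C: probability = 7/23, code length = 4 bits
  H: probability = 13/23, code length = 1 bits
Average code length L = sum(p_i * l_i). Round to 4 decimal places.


Weighted contributions p_i * l_i:
  G: (3/23) * 5 = 15/23
  C: (7/23) * 4 = 28/23
  H: (13/23) * 1 = 13/23
Sum = (15 + 28 + 13)/23 = 56/23

L = 56/23 = 2.4348 bits/symbol


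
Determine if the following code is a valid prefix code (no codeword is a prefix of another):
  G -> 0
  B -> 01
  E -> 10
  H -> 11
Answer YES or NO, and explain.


Checking each pair (does one codeword prefix another?):
  G='0' vs B='01': prefix -- VIOLATION

NO -- this is NOT a valid prefix code. G (0) is a prefix of B (01).


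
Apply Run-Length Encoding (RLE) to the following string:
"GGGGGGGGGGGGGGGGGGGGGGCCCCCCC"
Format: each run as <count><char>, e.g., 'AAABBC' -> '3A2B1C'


Scanning runs left to right:
  i=0: run of 'G' x 22 -> '22G'
  i=22: run of 'C' x 7 -> '7C'

RLE = 22G7C


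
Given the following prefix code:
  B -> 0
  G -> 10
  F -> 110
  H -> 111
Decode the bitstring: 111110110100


Decoding step by step:
Bits 111 -> H
Bits 110 -> F
Bits 110 -> F
Bits 10 -> G
Bits 0 -> B


Decoded message: HFFGB


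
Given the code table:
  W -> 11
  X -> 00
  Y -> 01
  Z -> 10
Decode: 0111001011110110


Decoding:
01 -> Y
11 -> W
00 -> X
10 -> Z
11 -> W
11 -> W
01 -> Y
10 -> Z


Result: YWXZWWYZ


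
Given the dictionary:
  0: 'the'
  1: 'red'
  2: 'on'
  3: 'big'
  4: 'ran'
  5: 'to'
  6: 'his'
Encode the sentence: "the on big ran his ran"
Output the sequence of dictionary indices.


Look up each word in the dictionary:
  'the' -> 0
  'on' -> 2
  'big' -> 3
  'ran' -> 4
  'his' -> 6
  'ran' -> 4

Encoded: [0, 2, 3, 4, 6, 4]


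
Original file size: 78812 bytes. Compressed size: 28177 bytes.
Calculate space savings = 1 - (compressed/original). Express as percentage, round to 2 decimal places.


ratio = compressed/original = 28177/78812 = 0.357522
savings = 1 - ratio = 1 - 0.357522 = 0.642478
as a percentage: 0.642478 * 100 = 64.25%

Space savings = 1 - 28177/78812 = 64.25%


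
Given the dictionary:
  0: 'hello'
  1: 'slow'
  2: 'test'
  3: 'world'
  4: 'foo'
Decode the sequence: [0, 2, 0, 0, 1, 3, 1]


Look up each index in the dictionary:
  0 -> 'hello'
  2 -> 'test'
  0 -> 'hello'
  0 -> 'hello'
  1 -> 'slow'
  3 -> 'world'
  1 -> 'slow'

Decoded: "hello test hello hello slow world slow"


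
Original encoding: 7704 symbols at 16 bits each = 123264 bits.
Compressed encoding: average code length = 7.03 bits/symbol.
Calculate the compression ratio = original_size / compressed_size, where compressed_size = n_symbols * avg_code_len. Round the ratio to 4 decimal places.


original_size = n_symbols * orig_bits = 7704 * 16 = 123264 bits
compressed_size = n_symbols * avg_code_len = 7704 * 7.03 = 54159.12 bits
ratio = original_size / compressed_size = 123264 / 54159.12 = 2.276

Compression ratio = 2.276


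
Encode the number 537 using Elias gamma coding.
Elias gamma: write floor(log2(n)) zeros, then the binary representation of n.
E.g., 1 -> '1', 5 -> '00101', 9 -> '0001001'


num_bits = floor(log2(537)) + 1 = 10
leading_zeros = num_bits - 1 = 9
binary(537) = 1000011001

Elias gamma(537) = '000000000' + '1000011001' = 0000000001000011001 (19 bits)


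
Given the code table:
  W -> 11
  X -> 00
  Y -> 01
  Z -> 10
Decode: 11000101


Decoding:
11 -> W
00 -> X
01 -> Y
01 -> Y


Result: WXYY


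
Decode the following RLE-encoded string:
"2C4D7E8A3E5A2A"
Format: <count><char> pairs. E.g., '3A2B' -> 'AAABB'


Expanding each <count><char> pair:
  2C -> 'CC'
  4D -> 'DDDD'
  7E -> 'EEEEEEE'
  8A -> 'AAAAAAAA'
  3E -> 'EEE'
  5A -> 'AAAAA'
  2A -> 'AA'

Decoded = CCDDDDEEEEEEEAAAAAAAAEEEAAAAAAA


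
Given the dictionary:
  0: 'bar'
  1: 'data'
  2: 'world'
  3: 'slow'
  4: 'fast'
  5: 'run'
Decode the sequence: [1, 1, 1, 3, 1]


Look up each index in the dictionary:
  1 -> 'data'
  1 -> 'data'
  1 -> 'data'
  3 -> 'slow'
  1 -> 'data'

Decoded: "data data data slow data"


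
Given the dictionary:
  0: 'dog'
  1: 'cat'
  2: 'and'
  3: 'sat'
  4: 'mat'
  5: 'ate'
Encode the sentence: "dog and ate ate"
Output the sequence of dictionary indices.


Look up each word in the dictionary:
  'dog' -> 0
  'and' -> 2
  'ate' -> 5
  'ate' -> 5

Encoded: [0, 2, 5, 5]


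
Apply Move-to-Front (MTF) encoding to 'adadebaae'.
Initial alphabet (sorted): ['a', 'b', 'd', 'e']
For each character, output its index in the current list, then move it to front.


MTF encoding:
'a': index 0 in ['a', 'b', 'd', 'e'] -> ['a', 'b', 'd', 'e']
'd': index 2 in ['a', 'b', 'd', 'e'] -> ['d', 'a', 'b', 'e']
'a': index 1 in ['d', 'a', 'b', 'e'] -> ['a', 'd', 'b', 'e']
'd': index 1 in ['a', 'd', 'b', 'e'] -> ['d', 'a', 'b', 'e']
'e': index 3 in ['d', 'a', 'b', 'e'] -> ['e', 'd', 'a', 'b']
'b': index 3 in ['e', 'd', 'a', 'b'] -> ['b', 'e', 'd', 'a']
'a': index 3 in ['b', 'e', 'd', 'a'] -> ['a', 'b', 'e', 'd']
'a': index 0 in ['a', 'b', 'e', 'd'] -> ['a', 'b', 'e', 'd']
'e': index 2 in ['a', 'b', 'e', 'd'] -> ['e', 'a', 'b', 'd']


Output: [0, 2, 1, 1, 3, 3, 3, 0, 2]


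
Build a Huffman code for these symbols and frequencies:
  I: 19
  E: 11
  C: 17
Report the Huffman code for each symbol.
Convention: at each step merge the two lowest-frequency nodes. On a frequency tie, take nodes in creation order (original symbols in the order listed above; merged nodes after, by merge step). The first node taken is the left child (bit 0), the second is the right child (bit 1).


Huffman tree construction:
Step 1: Merge E(11) + C(17) = 28
Step 2: Merge I(19) + (E+C)(28) = 47
Read each symbol's code off the tree from the root (left child = 0, right child = 1).

Codes:
  I: 0 (length 1)
  E: 10 (length 2)
  C: 11 (length 2)
Average code length: 75/47 = 1.5957 bits/symbol


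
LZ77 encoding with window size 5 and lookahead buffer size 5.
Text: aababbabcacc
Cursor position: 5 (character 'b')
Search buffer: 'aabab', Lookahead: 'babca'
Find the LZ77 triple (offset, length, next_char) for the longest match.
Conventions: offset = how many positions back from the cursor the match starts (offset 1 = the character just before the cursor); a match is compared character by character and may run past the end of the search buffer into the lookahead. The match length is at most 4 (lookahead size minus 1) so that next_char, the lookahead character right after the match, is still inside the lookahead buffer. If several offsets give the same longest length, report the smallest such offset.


Try each offset into the search buffer:
  offset=1 (pos 4, char 'b'): match length 1
  offset=2 (pos 3, char 'a'): match length 0
  offset=3 (pos 2, char 'b'): match length 3
  offset=4 (pos 1, char 'a'): match length 0
  offset=5 (pos 0, char 'a'): match length 0
Longest match has length 3 at offset 3.
next_char = character at position 5 + 3 = 8 -> 'c'

Best match: offset=3, length=3 (matching 'bab' starting at position 2)
LZ77 triple: (3, 3, 'c')


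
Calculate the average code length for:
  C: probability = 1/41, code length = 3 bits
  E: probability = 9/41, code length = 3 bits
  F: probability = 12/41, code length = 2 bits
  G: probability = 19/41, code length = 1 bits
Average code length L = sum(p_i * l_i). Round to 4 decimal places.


Weighted contributions p_i * l_i:
  C: (1/41) * 3 = 3/41
  E: (9/41) * 3 = 27/41
  F: (12/41) * 2 = 24/41
  G: (19/41) * 1 = 19/41
Sum = (3 + 27 + 24 + 19)/41 = 73/41

L = 73/41 = 1.7805 bits/symbol


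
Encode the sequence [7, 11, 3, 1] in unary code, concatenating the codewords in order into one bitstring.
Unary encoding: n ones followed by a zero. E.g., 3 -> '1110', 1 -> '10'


Encode each number as n ones followed by a terminating 0:
  7 -> 11111110 (8 bits)
  11 -> 111111111110 (12 bits)
  3 -> 1110 (4 bits)
  1 -> 10 (2 bits)
Total length = 8 + 12 + 4 + 2 = 26 bits.

Unary([7, 11, 3, 1]) = 11111110111111111110111010 (26 bits)


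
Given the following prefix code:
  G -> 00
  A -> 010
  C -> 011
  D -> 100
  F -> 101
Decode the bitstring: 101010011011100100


Decoding step by step:
Bits 101 -> F
Bits 010 -> A
Bits 011 -> C
Bits 011 -> C
Bits 100 -> D
Bits 100 -> D


Decoded message: FACCDD


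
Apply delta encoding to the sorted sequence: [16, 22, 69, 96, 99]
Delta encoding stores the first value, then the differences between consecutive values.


First value: 16
Deltas:
  22 - 16 = 6
  69 - 22 = 47
  96 - 69 = 27
  99 - 96 = 3


Delta encoded: [16, 6, 47, 27, 3]


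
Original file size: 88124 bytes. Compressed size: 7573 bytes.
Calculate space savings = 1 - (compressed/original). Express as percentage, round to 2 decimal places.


ratio = compressed/original = 7573/88124 = 0.085936
savings = 1 - ratio = 1 - 0.085936 = 0.914064
as a percentage: 0.914064 * 100 = 91.41%

Space savings = 1 - 7573/88124 = 91.41%


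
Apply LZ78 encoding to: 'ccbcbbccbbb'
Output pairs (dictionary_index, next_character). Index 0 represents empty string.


LZ78 encoding steps:
Dictionary: {0: ''}
Step 1: w='' (idx 0), next='c' -> output (0, 'c'), add 'c' as idx 1
Step 2: w='c' (idx 1), next='b' -> output (1, 'b'), add 'cb' as idx 2
Step 3: w='cb' (idx 2), next='b' -> output (2, 'b'), add 'cbb' as idx 3
Step 4: w='c' (idx 1), next='c' -> output (1, 'c'), add 'cc' as idx 4
Step 5: w='' (idx 0), next='b' -> output (0, 'b'), add 'b' as idx 5
Step 6: w='b' (idx 5), next='b' -> output (5, 'b'), add 'bb' as idx 6


Encoded: [(0, 'c'), (1, 'b'), (2, 'b'), (1, 'c'), (0, 'b'), (5, 'b')]


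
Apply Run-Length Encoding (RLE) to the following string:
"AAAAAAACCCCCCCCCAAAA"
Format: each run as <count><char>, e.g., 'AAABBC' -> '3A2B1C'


Scanning runs left to right:
  i=0: run of 'A' x 7 -> '7A'
  i=7: run of 'C' x 9 -> '9C'
  i=16: run of 'A' x 4 -> '4A'

RLE = 7A9C4A


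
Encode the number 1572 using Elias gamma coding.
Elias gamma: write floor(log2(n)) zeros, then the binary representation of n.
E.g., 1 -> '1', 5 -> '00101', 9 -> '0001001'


num_bits = floor(log2(1572)) + 1 = 11
leading_zeros = num_bits - 1 = 10
binary(1572) = 11000100100

Elias gamma(1572) = '0000000000' + '11000100100' = 000000000011000100100 (21 bits)


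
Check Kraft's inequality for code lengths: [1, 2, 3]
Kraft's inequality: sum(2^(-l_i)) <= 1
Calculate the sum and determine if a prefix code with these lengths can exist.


Sum = 2^(-1) + 2^(-2) + 2^(-3)
    = 0.5 + 0.25 + 0.125
    = 7/8 = 0.875
Since 0.875 <= 1, Kraft's inequality IS satisfied.
A prefix code with these lengths CAN exist.

Kraft sum = 0.875. Satisfied.


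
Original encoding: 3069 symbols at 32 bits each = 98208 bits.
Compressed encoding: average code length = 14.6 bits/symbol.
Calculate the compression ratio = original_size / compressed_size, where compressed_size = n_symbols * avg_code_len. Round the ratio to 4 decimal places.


original_size = n_symbols * orig_bits = 3069 * 32 = 98208 bits
compressed_size = n_symbols * avg_code_len = 3069 * 14.6 = 44807.4 bits
ratio = original_size / compressed_size = 98208 / 44807.4 = 2.1918

Compression ratio = 2.1918


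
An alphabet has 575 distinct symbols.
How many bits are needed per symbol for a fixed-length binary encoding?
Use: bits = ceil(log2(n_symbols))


log2(575) = 9.1674
Bracket: 2^9 = 512 < 575 <= 2^10 = 1024
So ceil(log2(575)) = 10

bits = ceil(log2(575)) = ceil(9.1674) = 10 bits


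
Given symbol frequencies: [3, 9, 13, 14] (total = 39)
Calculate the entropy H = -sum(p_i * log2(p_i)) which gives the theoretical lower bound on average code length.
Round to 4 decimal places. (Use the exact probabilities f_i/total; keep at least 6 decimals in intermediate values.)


Per-symbol terms -p_i * log2(p_i) with p_i = f_i/39:
  p = 3/39 = 0.076923: log2(p) = -3.700440, -p*log2(p) = 0.284649
  p = 9/39 = 0.230769: log2(p) = -2.115477, -p*log2(p) = 0.488187
  p = 13/39 = 0.333333: log2(p) = -1.584963, -p*log2(p) = 0.528321
  p = 14/39 = 0.358974: log2(p) = -1.478047, -p*log2(p) = 0.530581
H = 0.284649 + 0.488187 + 0.528321 + 0.530581 = 1.831738

H = 1.8317 bits/symbol


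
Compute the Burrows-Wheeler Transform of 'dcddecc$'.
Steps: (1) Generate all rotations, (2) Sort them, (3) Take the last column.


Rotations (sorted):
  0: $dcddecc -> last char: c
  1: c$dcddec -> last char: c
  2: cc$dcdde -> last char: e
  3: cddecc$d -> last char: d
  4: dcddecc$ -> last char: $
  5: ddecc$dc -> last char: c
  6: decc$dcd -> last char: d
  7: ecc$dcdd -> last char: d


BWT = cced$cdd


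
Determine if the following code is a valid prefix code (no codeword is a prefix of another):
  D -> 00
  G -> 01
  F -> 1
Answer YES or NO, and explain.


Checking each pair (does one codeword prefix another?):
  D='00' vs G='01': no prefix
  D='00' vs F='1': no prefix
  G='01' vs D='00': no prefix
  G='01' vs F='1': no prefix
  F='1' vs D='00': no prefix
  F='1' vs G='01': no prefix
No violation found over all pairs.

YES -- this is a valid prefix code. No codeword is a prefix of any other codeword.


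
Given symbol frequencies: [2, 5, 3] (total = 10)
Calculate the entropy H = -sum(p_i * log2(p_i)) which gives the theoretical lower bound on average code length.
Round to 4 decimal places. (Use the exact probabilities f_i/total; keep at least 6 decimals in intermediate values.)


Per-symbol terms -p_i * log2(p_i) with p_i = f_i/10:
  p = 2/10 = 0.200000: log2(p) = -2.321928, -p*log2(p) = 0.464386
  p = 5/10 = 0.500000: log2(p) = -1.000000, -p*log2(p) = 0.500000
  p = 3/10 = 0.300000: log2(p) = -1.736966, -p*log2(p) = 0.521090
H = 0.464386 + 0.500000 + 0.521090 = 1.485476

H = 1.4855 bits/symbol


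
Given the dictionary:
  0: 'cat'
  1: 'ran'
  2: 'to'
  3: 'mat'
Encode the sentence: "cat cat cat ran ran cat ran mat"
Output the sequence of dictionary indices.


Look up each word in the dictionary:
  'cat' -> 0
  'cat' -> 0
  'cat' -> 0
  'ran' -> 1
  'ran' -> 1
  'cat' -> 0
  'ran' -> 1
  'mat' -> 3

Encoded: [0, 0, 0, 1, 1, 0, 1, 3]


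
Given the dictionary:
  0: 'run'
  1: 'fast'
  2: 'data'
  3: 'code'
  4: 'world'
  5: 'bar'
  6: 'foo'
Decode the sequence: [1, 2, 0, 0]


Look up each index in the dictionary:
  1 -> 'fast'
  2 -> 'data'
  0 -> 'run'
  0 -> 'run'

Decoded: "fast data run run"


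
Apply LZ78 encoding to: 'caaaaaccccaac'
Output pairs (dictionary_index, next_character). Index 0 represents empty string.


LZ78 encoding steps:
Dictionary: {0: ''}
Step 1: w='' (idx 0), next='c' -> output (0, 'c'), add 'c' as idx 1
Step 2: w='' (idx 0), next='a' -> output (0, 'a'), add 'a' as idx 2
Step 3: w='a' (idx 2), next='a' -> output (2, 'a'), add 'aa' as idx 3
Step 4: w='aa' (idx 3), next='c' -> output (3, 'c'), add 'aac' as idx 4
Step 5: w='c' (idx 1), next='c' -> output (1, 'c'), add 'cc' as idx 5
Step 6: w='c' (idx 1), next='a' -> output (1, 'a'), add 'ca' as idx 6
Step 7: w='a' (idx 2), next='c' -> output (2, 'c'), add 'ac' as idx 7


Encoded: [(0, 'c'), (0, 'a'), (2, 'a'), (3, 'c'), (1, 'c'), (1, 'a'), (2, 'c')]


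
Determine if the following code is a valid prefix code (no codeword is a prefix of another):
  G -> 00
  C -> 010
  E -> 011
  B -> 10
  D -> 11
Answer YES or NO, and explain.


Checking each pair (does one codeword prefix another?):
  G='00' vs C='010': no prefix
  G='00' vs E='011': no prefix
  G='00' vs B='10': no prefix
  G='00' vs D='11': no prefix
  C='010' vs G='00': no prefix
  C='010' vs E='011': no prefix
  C='010' vs B='10': no prefix
  C='010' vs D='11': no prefix
  E='011' vs G='00': no prefix
  E='011' vs C='010': no prefix
  E='011' vs B='10': no prefix
  E='011' vs D='11': no prefix
  B='10' vs G='00': no prefix
  B='10' vs C='010': no prefix
  B='10' vs E='011': no prefix
  B='10' vs D='11': no prefix
  D='11' vs G='00': no prefix
  D='11' vs C='010': no prefix
  D='11' vs E='011': no prefix
  D='11' vs B='10': no prefix
No violation found over all pairs.

YES -- this is a valid prefix code. No codeword is a prefix of any other codeword.


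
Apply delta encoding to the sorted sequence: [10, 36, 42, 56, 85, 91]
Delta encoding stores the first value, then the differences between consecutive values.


First value: 10
Deltas:
  36 - 10 = 26
  42 - 36 = 6
  56 - 42 = 14
  85 - 56 = 29
  91 - 85 = 6


Delta encoded: [10, 26, 6, 14, 29, 6]


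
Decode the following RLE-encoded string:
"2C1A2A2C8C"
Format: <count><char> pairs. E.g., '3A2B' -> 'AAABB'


Expanding each <count><char> pair:
  2C -> 'CC'
  1A -> 'A'
  2A -> 'AA'
  2C -> 'CC'
  8C -> 'CCCCCCCC'

Decoded = CCAAACCCCCCCCCC


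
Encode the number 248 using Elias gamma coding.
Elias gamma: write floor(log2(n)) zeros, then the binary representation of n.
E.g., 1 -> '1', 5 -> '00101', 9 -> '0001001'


num_bits = floor(log2(248)) + 1 = 8
leading_zeros = num_bits - 1 = 7
binary(248) = 11111000

Elias gamma(248) = '0000000' + '11111000' = 000000011111000 (15 bits)


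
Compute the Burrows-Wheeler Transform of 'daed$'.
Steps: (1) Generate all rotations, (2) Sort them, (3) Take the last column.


Rotations (sorted):
  0: $daed -> last char: d
  1: aed$d -> last char: d
  2: d$dae -> last char: e
  3: daed$ -> last char: $
  4: ed$da -> last char: a


BWT = dde$a


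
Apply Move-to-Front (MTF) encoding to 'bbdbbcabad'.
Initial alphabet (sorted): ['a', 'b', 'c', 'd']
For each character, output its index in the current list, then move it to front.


MTF encoding:
'b': index 1 in ['a', 'b', 'c', 'd'] -> ['b', 'a', 'c', 'd']
'b': index 0 in ['b', 'a', 'c', 'd'] -> ['b', 'a', 'c', 'd']
'd': index 3 in ['b', 'a', 'c', 'd'] -> ['d', 'b', 'a', 'c']
'b': index 1 in ['d', 'b', 'a', 'c'] -> ['b', 'd', 'a', 'c']
'b': index 0 in ['b', 'd', 'a', 'c'] -> ['b', 'd', 'a', 'c']
'c': index 3 in ['b', 'd', 'a', 'c'] -> ['c', 'b', 'd', 'a']
'a': index 3 in ['c', 'b', 'd', 'a'] -> ['a', 'c', 'b', 'd']
'b': index 2 in ['a', 'c', 'b', 'd'] -> ['b', 'a', 'c', 'd']
'a': index 1 in ['b', 'a', 'c', 'd'] -> ['a', 'b', 'c', 'd']
'd': index 3 in ['a', 'b', 'c', 'd'] -> ['d', 'a', 'b', 'c']


Output: [1, 0, 3, 1, 0, 3, 3, 2, 1, 3]


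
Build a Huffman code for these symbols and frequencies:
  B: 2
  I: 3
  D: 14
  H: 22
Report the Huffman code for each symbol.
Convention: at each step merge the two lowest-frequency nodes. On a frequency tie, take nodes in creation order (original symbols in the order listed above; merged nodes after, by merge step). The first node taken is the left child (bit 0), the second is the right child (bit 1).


Huffman tree construction:
Step 1: Merge B(2) + I(3) = 5
Step 2: Merge (B+I)(5) + D(14) = 19
Step 3: Merge ((B+I)+D)(19) + H(22) = 41
Read each symbol's code off the tree from the root (left child = 0, right child = 1).

Codes:
  B: 000 (length 3)
  I: 001 (length 3)
  D: 01 (length 2)
  H: 1 (length 1)
Average code length: 65/41 = 1.5854 bits/symbol


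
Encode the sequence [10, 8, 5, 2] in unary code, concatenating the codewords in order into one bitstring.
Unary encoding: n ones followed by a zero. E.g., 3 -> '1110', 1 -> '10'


Encode each number as n ones followed by a terminating 0:
  10 -> 11111111110 (11 bits)
  8 -> 111111110 (9 bits)
  5 -> 111110 (6 bits)
  2 -> 110 (3 bits)
Total length = 11 + 9 + 6 + 3 = 29 bits.

Unary([10, 8, 5, 2]) = 11111111110111111110111110110 (29 bits)


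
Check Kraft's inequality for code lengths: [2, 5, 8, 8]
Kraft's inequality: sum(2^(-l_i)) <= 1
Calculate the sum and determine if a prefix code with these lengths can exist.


Sum = 2^(-2) + 2^(-5) + 2^(-8) + 2^(-8)
    = 0.25 + 0.03125 + 0.00390625 + 0.00390625
    = 74/256 = 0.2890625
Since 0.2890625 <= 1, Kraft's inequality IS satisfied.
A prefix code with these lengths CAN exist.

Kraft sum = 0.2890625. Satisfied.


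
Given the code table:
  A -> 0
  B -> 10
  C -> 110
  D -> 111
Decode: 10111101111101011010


Decoding:
10 -> B
111 -> D
10 -> B
111 -> D
110 -> C
10 -> B
110 -> C
10 -> B


Result: BDBDCBCB


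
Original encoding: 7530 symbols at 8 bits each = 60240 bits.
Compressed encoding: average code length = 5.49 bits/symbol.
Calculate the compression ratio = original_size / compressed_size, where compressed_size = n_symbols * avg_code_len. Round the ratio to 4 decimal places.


original_size = n_symbols * orig_bits = 7530 * 8 = 60240 bits
compressed_size = n_symbols * avg_code_len = 7530 * 5.49 = 41339.7 bits
ratio = original_size / compressed_size = 60240 / 41339.7 = 1.4572

Compression ratio = 1.4572


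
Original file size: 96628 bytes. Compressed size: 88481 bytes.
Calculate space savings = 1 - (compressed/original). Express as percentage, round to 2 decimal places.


ratio = compressed/original = 88481/96628 = 0.915687
savings = 1 - ratio = 1 - 0.915687 = 0.084313
as a percentage: 0.084313 * 100 = 8.43%

Space savings = 1 - 88481/96628 = 8.43%


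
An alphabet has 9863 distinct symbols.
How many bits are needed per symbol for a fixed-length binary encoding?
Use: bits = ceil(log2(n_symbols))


log2(9863) = 13.2678
Bracket: 2^13 = 8192 < 9863 <= 2^14 = 16384
So ceil(log2(9863)) = 14

bits = ceil(log2(9863)) = ceil(13.2678) = 14 bits


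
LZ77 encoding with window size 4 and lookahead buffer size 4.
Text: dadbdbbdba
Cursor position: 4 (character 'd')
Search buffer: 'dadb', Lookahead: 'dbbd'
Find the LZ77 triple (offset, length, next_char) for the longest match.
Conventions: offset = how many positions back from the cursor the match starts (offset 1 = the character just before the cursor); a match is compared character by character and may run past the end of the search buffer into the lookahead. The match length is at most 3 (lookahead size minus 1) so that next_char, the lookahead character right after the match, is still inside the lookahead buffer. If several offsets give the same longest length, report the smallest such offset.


Try each offset into the search buffer:
  offset=1 (pos 3, char 'b'): match length 0
  offset=2 (pos 2, char 'd'): match length 2
  offset=3 (pos 1, char 'a'): match length 0
  offset=4 (pos 0, char 'd'): match length 1
Longest match has length 2 at offset 2.
next_char = character at position 4 + 2 = 6 -> 'b'

Best match: offset=2, length=2 (matching 'db' starting at position 2)
LZ77 triple: (2, 2, 'b')


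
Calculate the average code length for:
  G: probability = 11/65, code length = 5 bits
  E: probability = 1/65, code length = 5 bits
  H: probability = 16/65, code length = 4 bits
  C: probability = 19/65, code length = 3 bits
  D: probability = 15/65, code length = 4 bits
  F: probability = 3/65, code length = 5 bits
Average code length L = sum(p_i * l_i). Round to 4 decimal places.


Weighted contributions p_i * l_i:
  G: (11/65) * 5 = 55/65
  E: (1/65) * 5 = 5/65
  H: (16/65) * 4 = 64/65
  C: (19/65) * 3 = 57/65
  D: (15/65) * 4 = 60/65
  F: (3/65) * 5 = 15/65
Sum = (55 + 5 + 64 + 57 + 60 + 15)/65 = 256/65

L = 256/65 = 3.9385 bits/symbol


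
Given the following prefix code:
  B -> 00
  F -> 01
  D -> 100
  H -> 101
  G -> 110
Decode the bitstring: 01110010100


Decoding step by step:
Bits 01 -> F
Bits 110 -> G
Bits 01 -> F
Bits 01 -> F
Bits 00 -> B


Decoded message: FGFFB


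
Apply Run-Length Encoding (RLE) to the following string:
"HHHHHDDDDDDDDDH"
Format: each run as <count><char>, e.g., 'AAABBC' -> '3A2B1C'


Scanning runs left to right:
  i=0: run of 'H' x 5 -> '5H'
  i=5: run of 'D' x 9 -> '9D'
  i=14: run of 'H' x 1 -> '1H'

RLE = 5H9D1H


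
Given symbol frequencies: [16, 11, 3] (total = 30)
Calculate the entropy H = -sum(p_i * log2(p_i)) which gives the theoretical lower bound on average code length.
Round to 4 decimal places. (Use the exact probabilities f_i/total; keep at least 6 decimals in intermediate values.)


Per-symbol terms -p_i * log2(p_i) with p_i = f_i/30:
  p = 16/30 = 0.533333: log2(p) = -0.906891, -p*log2(p) = 0.483675
  p = 11/30 = 0.366667: log2(p) = -1.447459, -p*log2(p) = 0.530735
  p = 3/30 = 0.100000: log2(p) = -3.321928, -p*log2(p) = 0.332193
H = 0.483675 + 0.530735 + 0.332193 = 1.346603

H = 1.3466 bits/symbol


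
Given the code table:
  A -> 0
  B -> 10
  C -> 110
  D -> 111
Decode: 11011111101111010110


Decoding:
110 -> C
111 -> D
111 -> D
0 -> A
111 -> D
10 -> B
10 -> B
110 -> C


Result: CDDADBBC


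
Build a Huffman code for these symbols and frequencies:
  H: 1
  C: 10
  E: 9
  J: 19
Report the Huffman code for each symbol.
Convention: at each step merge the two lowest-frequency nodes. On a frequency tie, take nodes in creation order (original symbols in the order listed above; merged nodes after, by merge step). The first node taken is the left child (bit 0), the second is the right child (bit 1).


Huffman tree construction:
Step 1: Merge H(1) + E(9) = 10
Step 2: Merge C(10) + (H+E)(10) = 20
Step 3: Merge J(19) + (C+(H+E))(20) = 39
Read each symbol's code off the tree from the root (left child = 0, right child = 1).

Codes:
  H: 110 (length 3)
  C: 10 (length 2)
  E: 111 (length 3)
  J: 0 (length 1)
Average code length: 69/39 = 1.7692 bits/symbol


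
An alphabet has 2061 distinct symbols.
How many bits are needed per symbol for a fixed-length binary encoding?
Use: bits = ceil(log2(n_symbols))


log2(2061) = 11.0091
Bracket: 2^11 = 2048 < 2061 <= 2^12 = 4096
So ceil(log2(2061)) = 12

bits = ceil(log2(2061)) = ceil(11.0091) = 12 bits


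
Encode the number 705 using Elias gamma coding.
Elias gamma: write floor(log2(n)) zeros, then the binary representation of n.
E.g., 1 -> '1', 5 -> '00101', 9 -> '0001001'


num_bits = floor(log2(705)) + 1 = 10
leading_zeros = num_bits - 1 = 9
binary(705) = 1011000001

Elias gamma(705) = '000000000' + '1011000001' = 0000000001011000001 (19 bits)


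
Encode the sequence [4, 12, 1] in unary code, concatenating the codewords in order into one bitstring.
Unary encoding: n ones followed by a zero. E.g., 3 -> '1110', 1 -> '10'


Encode each number as n ones followed by a terminating 0:
  4 -> 11110 (5 bits)
  12 -> 1111111111110 (13 bits)
  1 -> 10 (2 bits)
Total length = 5 + 13 + 2 = 20 bits.

Unary([4, 12, 1]) = 11110111111111111010 (20 bits)


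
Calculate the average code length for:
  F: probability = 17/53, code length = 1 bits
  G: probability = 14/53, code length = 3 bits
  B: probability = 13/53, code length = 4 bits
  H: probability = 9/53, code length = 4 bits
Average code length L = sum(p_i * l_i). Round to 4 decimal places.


Weighted contributions p_i * l_i:
  F: (17/53) * 1 = 17/53
  G: (14/53) * 3 = 42/53
  B: (13/53) * 4 = 52/53
  H: (9/53) * 4 = 36/53
Sum = (17 + 42 + 52 + 36)/53 = 147/53

L = 147/53 = 2.7736 bits/symbol
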